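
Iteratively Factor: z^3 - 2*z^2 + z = (z)*(z^2 - 2*z + 1) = z*(z - 1)*(z - 1)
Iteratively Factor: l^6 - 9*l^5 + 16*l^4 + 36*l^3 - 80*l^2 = (l - 5)*(l^5 - 4*l^4 - 4*l^3 + 16*l^2) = (l - 5)*(l - 2)*(l^4 - 2*l^3 - 8*l^2) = l*(l - 5)*(l - 2)*(l^3 - 2*l^2 - 8*l) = l*(l - 5)*(l - 2)*(l + 2)*(l^2 - 4*l) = l*(l - 5)*(l - 4)*(l - 2)*(l + 2)*(l)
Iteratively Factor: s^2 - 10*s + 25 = (s - 5)*(s - 5)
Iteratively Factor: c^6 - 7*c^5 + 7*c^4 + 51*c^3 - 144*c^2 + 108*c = (c - 3)*(c^5 - 4*c^4 - 5*c^3 + 36*c^2 - 36*c) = c*(c - 3)*(c^4 - 4*c^3 - 5*c^2 + 36*c - 36) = c*(c - 3)^2*(c^3 - c^2 - 8*c + 12) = c*(c - 3)^2*(c - 2)*(c^2 + c - 6) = c*(c - 3)^2*(c - 2)^2*(c + 3)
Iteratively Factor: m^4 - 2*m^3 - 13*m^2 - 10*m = (m)*(m^3 - 2*m^2 - 13*m - 10) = m*(m - 5)*(m^2 + 3*m + 2) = m*(m - 5)*(m + 2)*(m + 1)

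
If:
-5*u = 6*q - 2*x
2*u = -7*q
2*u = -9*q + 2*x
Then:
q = 0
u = 0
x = 0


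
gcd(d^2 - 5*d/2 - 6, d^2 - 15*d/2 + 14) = d - 4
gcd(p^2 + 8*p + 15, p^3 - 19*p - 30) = p + 3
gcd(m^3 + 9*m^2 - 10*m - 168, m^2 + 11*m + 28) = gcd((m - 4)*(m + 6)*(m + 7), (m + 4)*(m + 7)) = m + 7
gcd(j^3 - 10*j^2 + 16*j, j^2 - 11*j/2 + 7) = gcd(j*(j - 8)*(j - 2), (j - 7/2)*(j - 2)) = j - 2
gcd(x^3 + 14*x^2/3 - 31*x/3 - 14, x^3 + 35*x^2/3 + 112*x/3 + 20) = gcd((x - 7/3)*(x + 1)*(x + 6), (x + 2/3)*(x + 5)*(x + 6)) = x + 6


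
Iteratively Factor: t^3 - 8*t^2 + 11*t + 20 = (t - 4)*(t^2 - 4*t - 5) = (t - 4)*(t + 1)*(t - 5)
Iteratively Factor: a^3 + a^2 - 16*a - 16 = (a + 4)*(a^2 - 3*a - 4) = (a - 4)*(a + 4)*(a + 1)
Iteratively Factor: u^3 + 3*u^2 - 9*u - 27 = (u + 3)*(u^2 - 9) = (u + 3)^2*(u - 3)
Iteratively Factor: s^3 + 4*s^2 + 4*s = (s + 2)*(s^2 + 2*s) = (s + 2)^2*(s)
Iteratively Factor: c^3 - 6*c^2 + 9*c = (c)*(c^2 - 6*c + 9) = c*(c - 3)*(c - 3)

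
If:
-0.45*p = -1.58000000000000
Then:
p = 3.51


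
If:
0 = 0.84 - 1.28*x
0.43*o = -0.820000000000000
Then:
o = -1.91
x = 0.66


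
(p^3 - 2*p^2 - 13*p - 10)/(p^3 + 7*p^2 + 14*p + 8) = (p - 5)/(p + 4)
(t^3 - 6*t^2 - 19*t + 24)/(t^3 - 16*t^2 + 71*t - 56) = (t + 3)/(t - 7)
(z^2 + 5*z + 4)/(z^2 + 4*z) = (z + 1)/z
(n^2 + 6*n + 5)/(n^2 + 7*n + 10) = (n + 1)/(n + 2)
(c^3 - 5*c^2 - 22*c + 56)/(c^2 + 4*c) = c - 9 + 14/c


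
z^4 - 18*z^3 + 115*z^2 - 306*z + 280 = (z - 7)*(z - 5)*(z - 4)*(z - 2)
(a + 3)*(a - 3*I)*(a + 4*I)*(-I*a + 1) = -I*a^4 + 2*a^3 - 3*I*a^3 + 6*a^2 - 11*I*a^2 + 12*a - 33*I*a + 36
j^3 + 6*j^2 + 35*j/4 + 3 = (j + 1/2)*(j + 3/2)*(j + 4)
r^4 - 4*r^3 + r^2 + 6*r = r*(r - 3)*(r - 2)*(r + 1)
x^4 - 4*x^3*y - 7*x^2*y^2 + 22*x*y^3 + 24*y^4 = (x - 4*y)*(x - 3*y)*(x + y)*(x + 2*y)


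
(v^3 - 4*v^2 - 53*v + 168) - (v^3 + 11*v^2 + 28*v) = -15*v^2 - 81*v + 168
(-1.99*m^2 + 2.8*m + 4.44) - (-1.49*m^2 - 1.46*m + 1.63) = -0.5*m^2 + 4.26*m + 2.81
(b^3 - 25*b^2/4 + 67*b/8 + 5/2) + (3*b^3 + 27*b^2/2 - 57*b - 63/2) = 4*b^3 + 29*b^2/4 - 389*b/8 - 29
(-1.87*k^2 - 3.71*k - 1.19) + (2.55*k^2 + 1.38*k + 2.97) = 0.68*k^2 - 2.33*k + 1.78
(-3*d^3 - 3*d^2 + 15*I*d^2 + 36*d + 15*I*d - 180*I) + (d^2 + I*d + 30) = -3*d^3 - 2*d^2 + 15*I*d^2 + 36*d + 16*I*d + 30 - 180*I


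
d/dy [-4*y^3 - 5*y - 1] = -12*y^2 - 5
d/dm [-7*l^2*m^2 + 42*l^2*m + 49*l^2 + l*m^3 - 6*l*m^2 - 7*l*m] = l*(-14*l*m + 42*l + 3*m^2 - 12*m - 7)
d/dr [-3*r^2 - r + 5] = -6*r - 1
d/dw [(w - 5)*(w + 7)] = 2*w + 2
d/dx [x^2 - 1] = 2*x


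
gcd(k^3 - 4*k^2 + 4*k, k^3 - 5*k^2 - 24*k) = k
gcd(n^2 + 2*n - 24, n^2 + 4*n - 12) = n + 6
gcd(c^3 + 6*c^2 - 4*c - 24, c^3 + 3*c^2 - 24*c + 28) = c - 2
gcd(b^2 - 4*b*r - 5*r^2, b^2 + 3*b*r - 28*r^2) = 1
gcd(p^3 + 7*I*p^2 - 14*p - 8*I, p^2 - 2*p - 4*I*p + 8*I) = 1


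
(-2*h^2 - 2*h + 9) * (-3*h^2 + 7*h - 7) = 6*h^4 - 8*h^3 - 27*h^2 + 77*h - 63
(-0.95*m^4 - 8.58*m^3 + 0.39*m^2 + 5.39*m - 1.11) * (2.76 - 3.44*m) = 3.268*m^5 + 26.8932*m^4 - 25.0224*m^3 - 17.4652*m^2 + 18.6948*m - 3.0636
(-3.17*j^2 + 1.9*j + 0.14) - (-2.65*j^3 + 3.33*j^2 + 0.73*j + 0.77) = 2.65*j^3 - 6.5*j^2 + 1.17*j - 0.63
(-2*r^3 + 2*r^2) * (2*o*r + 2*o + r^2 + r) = -4*o*r^4 + 4*o*r^2 - 2*r^5 + 2*r^3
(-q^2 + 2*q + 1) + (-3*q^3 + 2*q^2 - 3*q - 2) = -3*q^3 + q^2 - q - 1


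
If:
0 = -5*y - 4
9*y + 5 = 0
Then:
No Solution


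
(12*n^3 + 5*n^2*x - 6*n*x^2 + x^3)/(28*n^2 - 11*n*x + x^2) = (-3*n^2 - 2*n*x + x^2)/(-7*n + x)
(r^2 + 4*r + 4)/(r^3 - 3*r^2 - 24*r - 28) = 1/(r - 7)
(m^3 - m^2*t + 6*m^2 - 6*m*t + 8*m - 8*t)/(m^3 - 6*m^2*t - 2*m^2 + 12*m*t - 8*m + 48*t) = (-m^2 + m*t - 4*m + 4*t)/(-m^2 + 6*m*t + 4*m - 24*t)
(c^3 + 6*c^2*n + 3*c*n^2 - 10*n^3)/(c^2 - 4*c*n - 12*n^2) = (c^2 + 4*c*n - 5*n^2)/(c - 6*n)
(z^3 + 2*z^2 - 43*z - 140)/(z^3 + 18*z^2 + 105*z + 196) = (z^2 - 2*z - 35)/(z^2 + 14*z + 49)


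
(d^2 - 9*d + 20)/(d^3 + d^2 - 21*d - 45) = (d - 4)/(d^2 + 6*d + 9)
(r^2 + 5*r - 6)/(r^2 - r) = (r + 6)/r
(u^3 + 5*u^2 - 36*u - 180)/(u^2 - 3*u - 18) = (u^2 + 11*u + 30)/(u + 3)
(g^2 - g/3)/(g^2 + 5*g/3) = (3*g - 1)/(3*g + 5)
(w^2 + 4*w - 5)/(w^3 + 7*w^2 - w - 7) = (w + 5)/(w^2 + 8*w + 7)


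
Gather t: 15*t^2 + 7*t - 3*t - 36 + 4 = 15*t^2 + 4*t - 32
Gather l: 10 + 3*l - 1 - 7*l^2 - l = -7*l^2 + 2*l + 9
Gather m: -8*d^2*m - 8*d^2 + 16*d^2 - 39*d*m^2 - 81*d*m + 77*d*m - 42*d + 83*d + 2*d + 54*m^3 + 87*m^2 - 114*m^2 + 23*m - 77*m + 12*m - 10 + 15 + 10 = 8*d^2 + 43*d + 54*m^3 + m^2*(-39*d - 27) + m*(-8*d^2 - 4*d - 42) + 15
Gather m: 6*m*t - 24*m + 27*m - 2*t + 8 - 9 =m*(6*t + 3) - 2*t - 1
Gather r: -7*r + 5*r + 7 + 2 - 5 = 4 - 2*r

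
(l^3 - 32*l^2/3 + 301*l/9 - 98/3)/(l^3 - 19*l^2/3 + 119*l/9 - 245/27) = 3*(l - 6)/(3*l - 5)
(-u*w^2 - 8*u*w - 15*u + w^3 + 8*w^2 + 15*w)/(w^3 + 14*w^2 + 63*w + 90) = (-u + w)/(w + 6)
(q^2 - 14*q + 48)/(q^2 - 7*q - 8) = (q - 6)/(q + 1)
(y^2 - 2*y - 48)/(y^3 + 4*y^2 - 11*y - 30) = (y^2 - 2*y - 48)/(y^3 + 4*y^2 - 11*y - 30)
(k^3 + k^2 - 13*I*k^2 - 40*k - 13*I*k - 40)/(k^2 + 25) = (k^2 + k*(1 - 8*I) - 8*I)/(k + 5*I)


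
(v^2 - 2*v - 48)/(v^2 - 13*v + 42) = (v^2 - 2*v - 48)/(v^2 - 13*v + 42)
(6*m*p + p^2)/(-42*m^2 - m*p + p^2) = p/(-7*m + p)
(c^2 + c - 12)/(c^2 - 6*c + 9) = (c + 4)/(c - 3)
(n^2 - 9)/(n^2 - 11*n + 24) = (n + 3)/(n - 8)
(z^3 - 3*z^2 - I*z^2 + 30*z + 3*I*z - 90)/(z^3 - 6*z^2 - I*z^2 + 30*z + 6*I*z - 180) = (z - 3)/(z - 6)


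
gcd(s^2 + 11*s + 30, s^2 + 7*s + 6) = s + 6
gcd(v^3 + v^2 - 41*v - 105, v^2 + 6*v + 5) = v + 5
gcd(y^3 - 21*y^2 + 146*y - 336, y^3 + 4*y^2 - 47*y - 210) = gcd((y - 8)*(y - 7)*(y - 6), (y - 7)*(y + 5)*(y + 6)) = y - 7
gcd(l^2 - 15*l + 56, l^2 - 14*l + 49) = l - 7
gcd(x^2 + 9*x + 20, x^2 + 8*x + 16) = x + 4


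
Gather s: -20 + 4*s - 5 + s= 5*s - 25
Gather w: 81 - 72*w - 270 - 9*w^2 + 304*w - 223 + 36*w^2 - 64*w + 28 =27*w^2 + 168*w - 384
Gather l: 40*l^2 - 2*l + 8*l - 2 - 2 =40*l^2 + 6*l - 4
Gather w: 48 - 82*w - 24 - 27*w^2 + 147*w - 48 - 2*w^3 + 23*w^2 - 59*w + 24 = -2*w^3 - 4*w^2 + 6*w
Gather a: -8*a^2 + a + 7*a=-8*a^2 + 8*a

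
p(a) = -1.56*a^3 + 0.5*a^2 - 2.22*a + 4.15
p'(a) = -4.68*a^2 + 1.0*a - 2.22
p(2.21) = -15.15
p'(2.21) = -22.87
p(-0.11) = 4.40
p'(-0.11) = -2.39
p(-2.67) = 43.34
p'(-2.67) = -38.25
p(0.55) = 2.82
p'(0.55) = -3.09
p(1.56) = -4.02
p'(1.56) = -12.05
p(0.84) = 1.71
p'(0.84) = -4.68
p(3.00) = -40.13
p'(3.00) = -41.34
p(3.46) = -62.16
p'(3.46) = -54.79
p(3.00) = -40.13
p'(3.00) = -41.34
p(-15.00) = 5414.95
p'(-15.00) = -1070.22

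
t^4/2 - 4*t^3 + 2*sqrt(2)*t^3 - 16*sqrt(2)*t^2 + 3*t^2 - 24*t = t*(t/2 + sqrt(2)/2)*(t - 8)*(t + 3*sqrt(2))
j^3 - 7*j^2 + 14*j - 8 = (j - 4)*(j - 2)*(j - 1)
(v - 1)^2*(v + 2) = v^3 - 3*v + 2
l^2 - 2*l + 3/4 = (l - 3/2)*(l - 1/2)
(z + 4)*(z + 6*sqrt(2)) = z^2 + 4*z + 6*sqrt(2)*z + 24*sqrt(2)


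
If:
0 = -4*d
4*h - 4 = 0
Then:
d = 0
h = 1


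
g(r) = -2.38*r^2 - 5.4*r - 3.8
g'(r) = -4.76*r - 5.4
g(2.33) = -29.30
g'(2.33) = -16.49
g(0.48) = -6.94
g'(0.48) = -7.68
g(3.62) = -54.54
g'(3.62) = -22.63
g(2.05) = -24.87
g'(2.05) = -15.16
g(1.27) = -14.50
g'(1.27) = -11.45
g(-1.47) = -1.00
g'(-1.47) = 1.60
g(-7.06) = -84.30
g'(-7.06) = 28.21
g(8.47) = -220.28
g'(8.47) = -45.72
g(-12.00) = -281.72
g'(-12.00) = 51.72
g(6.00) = -121.88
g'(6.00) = -33.96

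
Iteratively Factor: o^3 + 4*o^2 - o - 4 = (o + 1)*(o^2 + 3*o - 4) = (o - 1)*(o + 1)*(o + 4)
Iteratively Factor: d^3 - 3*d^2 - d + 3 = (d - 3)*(d^2 - 1) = (d - 3)*(d + 1)*(d - 1)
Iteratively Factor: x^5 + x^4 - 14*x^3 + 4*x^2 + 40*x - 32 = (x - 1)*(x^4 + 2*x^3 - 12*x^2 - 8*x + 32) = (x - 1)*(x + 2)*(x^3 - 12*x + 16) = (x - 2)*(x - 1)*(x + 2)*(x^2 + 2*x - 8) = (x - 2)^2*(x - 1)*(x + 2)*(x + 4)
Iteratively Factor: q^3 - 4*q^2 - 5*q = (q - 5)*(q^2 + q) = (q - 5)*(q + 1)*(q)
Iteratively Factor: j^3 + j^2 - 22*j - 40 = (j + 4)*(j^2 - 3*j - 10) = (j - 5)*(j + 4)*(j + 2)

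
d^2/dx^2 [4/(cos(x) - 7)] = 4*(sin(x)^2 - 7*cos(x) + 1)/(cos(x) - 7)^3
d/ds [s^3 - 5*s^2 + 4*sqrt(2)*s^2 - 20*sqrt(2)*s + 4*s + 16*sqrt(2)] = 3*s^2 - 10*s + 8*sqrt(2)*s - 20*sqrt(2) + 4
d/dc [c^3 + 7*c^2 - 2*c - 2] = 3*c^2 + 14*c - 2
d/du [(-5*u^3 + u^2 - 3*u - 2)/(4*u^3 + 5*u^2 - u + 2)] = (-29*u^4 + 34*u^3 + 8*u^2 + 24*u - 8)/(16*u^6 + 40*u^5 + 17*u^4 + 6*u^3 + 21*u^2 - 4*u + 4)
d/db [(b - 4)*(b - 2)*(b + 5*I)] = 3*b^2 + b*(-12 + 10*I) + 8 - 30*I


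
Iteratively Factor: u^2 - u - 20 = (u - 5)*(u + 4)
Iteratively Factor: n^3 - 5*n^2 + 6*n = (n - 3)*(n^2 - 2*n) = n*(n - 3)*(n - 2)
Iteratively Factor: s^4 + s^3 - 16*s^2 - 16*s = (s - 4)*(s^3 + 5*s^2 + 4*s) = (s - 4)*(s + 1)*(s^2 + 4*s) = s*(s - 4)*(s + 1)*(s + 4)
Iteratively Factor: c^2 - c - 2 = (c - 2)*(c + 1)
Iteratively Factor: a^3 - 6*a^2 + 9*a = (a - 3)*(a^2 - 3*a) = (a - 3)^2*(a)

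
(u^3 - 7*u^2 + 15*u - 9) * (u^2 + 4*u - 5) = u^5 - 3*u^4 - 18*u^3 + 86*u^2 - 111*u + 45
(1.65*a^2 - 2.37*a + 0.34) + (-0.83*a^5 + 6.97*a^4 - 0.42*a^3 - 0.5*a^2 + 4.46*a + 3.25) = -0.83*a^5 + 6.97*a^4 - 0.42*a^3 + 1.15*a^2 + 2.09*a + 3.59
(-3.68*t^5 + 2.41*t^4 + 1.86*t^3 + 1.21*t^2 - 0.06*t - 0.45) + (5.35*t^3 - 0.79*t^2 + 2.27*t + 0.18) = -3.68*t^5 + 2.41*t^4 + 7.21*t^3 + 0.42*t^2 + 2.21*t - 0.27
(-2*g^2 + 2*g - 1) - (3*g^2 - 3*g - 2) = -5*g^2 + 5*g + 1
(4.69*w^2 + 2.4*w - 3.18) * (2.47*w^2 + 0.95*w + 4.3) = 11.5843*w^4 + 10.3835*w^3 + 14.5924*w^2 + 7.299*w - 13.674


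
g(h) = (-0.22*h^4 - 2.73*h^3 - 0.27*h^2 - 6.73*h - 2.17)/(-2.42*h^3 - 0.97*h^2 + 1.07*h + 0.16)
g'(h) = (7.26*h^2 + 1.94*h - 1.07)*(-0.22*h^4 - 2.73*h^3 - 0.27*h^2 - 6.73*h - 2.17)/(-2.42*h^3 - 0.97*h^2 + 1.07*h + 0.16)^2 + (-0.88*h^3 - 8.19*h^2 - 0.54*h - 6.73)/(-2.42*h^3 - 0.97*h^2 + 1.07*h + 0.16)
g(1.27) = 3.46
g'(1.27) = -4.58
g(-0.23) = 5.59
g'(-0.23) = 123.73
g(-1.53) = 3.27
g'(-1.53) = 4.14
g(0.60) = 99.02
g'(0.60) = -3688.65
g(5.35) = 1.64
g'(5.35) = 0.06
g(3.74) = 1.60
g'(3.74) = -0.02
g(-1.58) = 3.07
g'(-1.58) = 3.60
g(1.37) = 3.07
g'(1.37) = -3.36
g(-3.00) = 1.33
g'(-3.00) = 0.43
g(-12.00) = 0.05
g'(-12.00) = 0.10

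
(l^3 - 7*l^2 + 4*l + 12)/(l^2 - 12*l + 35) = (l^3 - 7*l^2 + 4*l + 12)/(l^2 - 12*l + 35)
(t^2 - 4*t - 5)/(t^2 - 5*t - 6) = (t - 5)/(t - 6)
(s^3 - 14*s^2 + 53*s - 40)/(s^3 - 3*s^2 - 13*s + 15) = (s - 8)/(s + 3)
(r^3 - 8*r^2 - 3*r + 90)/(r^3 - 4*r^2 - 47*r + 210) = (r + 3)/(r + 7)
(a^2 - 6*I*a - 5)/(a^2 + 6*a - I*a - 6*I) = (a - 5*I)/(a + 6)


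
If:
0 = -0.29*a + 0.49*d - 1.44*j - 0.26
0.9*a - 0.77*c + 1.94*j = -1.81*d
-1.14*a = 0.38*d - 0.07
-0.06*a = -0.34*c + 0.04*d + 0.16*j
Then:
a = 0.02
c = -0.05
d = 0.12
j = -0.14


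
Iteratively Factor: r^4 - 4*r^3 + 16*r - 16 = (r + 2)*(r^3 - 6*r^2 + 12*r - 8) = (r - 2)*(r + 2)*(r^2 - 4*r + 4) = (r - 2)^2*(r + 2)*(r - 2)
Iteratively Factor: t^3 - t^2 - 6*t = (t + 2)*(t^2 - 3*t) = t*(t + 2)*(t - 3)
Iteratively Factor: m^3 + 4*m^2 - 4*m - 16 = (m + 4)*(m^2 - 4) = (m - 2)*(m + 4)*(m + 2)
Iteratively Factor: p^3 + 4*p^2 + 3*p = (p + 3)*(p^2 + p) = p*(p + 3)*(p + 1)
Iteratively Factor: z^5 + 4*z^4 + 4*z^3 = (z)*(z^4 + 4*z^3 + 4*z^2) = z^2*(z^3 + 4*z^2 + 4*z) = z^3*(z^2 + 4*z + 4) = z^3*(z + 2)*(z + 2)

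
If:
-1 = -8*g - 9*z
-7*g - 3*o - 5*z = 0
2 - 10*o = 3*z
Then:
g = -95/302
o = 25/302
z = 59/151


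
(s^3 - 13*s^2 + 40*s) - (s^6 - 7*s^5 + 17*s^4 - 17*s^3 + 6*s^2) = -s^6 + 7*s^5 - 17*s^4 + 18*s^3 - 19*s^2 + 40*s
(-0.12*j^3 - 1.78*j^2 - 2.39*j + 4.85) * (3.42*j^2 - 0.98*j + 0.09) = -0.4104*j^5 - 5.97*j^4 - 6.4402*j^3 + 18.769*j^2 - 4.9681*j + 0.4365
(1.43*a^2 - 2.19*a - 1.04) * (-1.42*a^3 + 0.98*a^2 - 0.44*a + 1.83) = -2.0306*a^5 + 4.5112*a^4 - 1.2986*a^3 + 2.5613*a^2 - 3.5501*a - 1.9032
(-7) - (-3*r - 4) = 3*r - 3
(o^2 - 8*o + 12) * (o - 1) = o^3 - 9*o^2 + 20*o - 12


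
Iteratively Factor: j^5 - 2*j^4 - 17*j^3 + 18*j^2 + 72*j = (j + 2)*(j^4 - 4*j^3 - 9*j^2 + 36*j) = (j - 3)*(j + 2)*(j^3 - j^2 - 12*j) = (j - 4)*(j - 3)*(j + 2)*(j^2 + 3*j) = j*(j - 4)*(j - 3)*(j + 2)*(j + 3)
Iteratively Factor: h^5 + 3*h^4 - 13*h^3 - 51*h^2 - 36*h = (h + 1)*(h^4 + 2*h^3 - 15*h^2 - 36*h) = (h + 1)*(h + 3)*(h^3 - h^2 - 12*h) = (h + 1)*(h + 3)^2*(h^2 - 4*h) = (h - 4)*(h + 1)*(h + 3)^2*(h)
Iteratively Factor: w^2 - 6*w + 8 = (w - 4)*(w - 2)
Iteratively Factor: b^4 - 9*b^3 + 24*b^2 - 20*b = (b - 5)*(b^3 - 4*b^2 + 4*b) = (b - 5)*(b - 2)*(b^2 - 2*b) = (b - 5)*(b - 2)^2*(b)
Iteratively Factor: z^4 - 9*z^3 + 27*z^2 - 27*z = (z - 3)*(z^3 - 6*z^2 + 9*z) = (z - 3)^2*(z^2 - 3*z) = (z - 3)^3*(z)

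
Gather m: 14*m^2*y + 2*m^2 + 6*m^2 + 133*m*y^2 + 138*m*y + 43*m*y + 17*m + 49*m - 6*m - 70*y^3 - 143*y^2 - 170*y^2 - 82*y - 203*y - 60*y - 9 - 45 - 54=m^2*(14*y + 8) + m*(133*y^2 + 181*y + 60) - 70*y^3 - 313*y^2 - 345*y - 108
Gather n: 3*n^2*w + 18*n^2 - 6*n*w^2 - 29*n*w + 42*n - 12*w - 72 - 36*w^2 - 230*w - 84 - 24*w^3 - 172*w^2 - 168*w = n^2*(3*w + 18) + n*(-6*w^2 - 29*w + 42) - 24*w^3 - 208*w^2 - 410*w - 156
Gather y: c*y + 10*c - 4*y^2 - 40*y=10*c - 4*y^2 + y*(c - 40)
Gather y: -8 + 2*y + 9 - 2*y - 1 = 0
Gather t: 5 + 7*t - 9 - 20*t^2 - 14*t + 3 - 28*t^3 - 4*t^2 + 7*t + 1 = -28*t^3 - 24*t^2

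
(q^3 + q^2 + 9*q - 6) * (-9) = -9*q^3 - 9*q^2 - 81*q + 54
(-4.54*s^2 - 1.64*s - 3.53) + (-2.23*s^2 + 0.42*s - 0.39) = -6.77*s^2 - 1.22*s - 3.92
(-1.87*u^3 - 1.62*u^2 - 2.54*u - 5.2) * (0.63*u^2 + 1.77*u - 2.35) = -1.1781*u^5 - 4.3305*u^4 - 0.0730999999999997*u^3 - 3.9648*u^2 - 3.235*u + 12.22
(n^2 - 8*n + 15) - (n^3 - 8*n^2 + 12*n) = -n^3 + 9*n^2 - 20*n + 15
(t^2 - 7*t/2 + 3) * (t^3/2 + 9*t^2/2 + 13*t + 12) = t^5/2 + 11*t^4/4 - 5*t^3/4 - 20*t^2 - 3*t + 36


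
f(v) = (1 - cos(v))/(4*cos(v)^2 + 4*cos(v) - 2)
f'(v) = (1 - cos(v))*(8*sin(v)*cos(v) + 4*sin(v))/(4*cos(v)^2 + 4*cos(v) - 2)^2 + sin(v)/(4*cos(v)^2 + 4*cos(v) - 2)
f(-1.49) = -0.56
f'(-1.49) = -0.96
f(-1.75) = -0.46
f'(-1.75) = -0.07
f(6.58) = 0.01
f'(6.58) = 0.06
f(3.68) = -0.75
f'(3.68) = 0.65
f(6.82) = 0.03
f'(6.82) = 0.16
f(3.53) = -0.85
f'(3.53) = 0.65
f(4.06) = -0.54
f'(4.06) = 0.39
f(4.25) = -0.48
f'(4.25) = 0.24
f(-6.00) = 0.01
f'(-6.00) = 0.05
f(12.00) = 0.04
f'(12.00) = -0.18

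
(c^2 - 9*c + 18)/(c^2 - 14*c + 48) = (c - 3)/(c - 8)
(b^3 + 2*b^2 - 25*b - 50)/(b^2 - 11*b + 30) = (b^2 + 7*b + 10)/(b - 6)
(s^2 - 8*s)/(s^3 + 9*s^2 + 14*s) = (s - 8)/(s^2 + 9*s + 14)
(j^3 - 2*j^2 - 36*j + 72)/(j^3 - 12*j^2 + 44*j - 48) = (j + 6)/(j - 4)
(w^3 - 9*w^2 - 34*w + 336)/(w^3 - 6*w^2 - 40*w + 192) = (w - 7)/(w - 4)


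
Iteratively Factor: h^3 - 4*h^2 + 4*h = (h - 2)*(h^2 - 2*h) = (h - 2)^2*(h)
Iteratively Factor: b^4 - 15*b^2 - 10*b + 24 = (b - 1)*(b^3 + b^2 - 14*b - 24) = (b - 1)*(b + 3)*(b^2 - 2*b - 8) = (b - 1)*(b + 2)*(b + 3)*(b - 4)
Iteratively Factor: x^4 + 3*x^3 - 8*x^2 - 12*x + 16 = (x - 2)*(x^3 + 5*x^2 + 2*x - 8) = (x - 2)*(x - 1)*(x^2 + 6*x + 8) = (x - 2)*(x - 1)*(x + 2)*(x + 4)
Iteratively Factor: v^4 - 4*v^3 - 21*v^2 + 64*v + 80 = (v + 1)*(v^3 - 5*v^2 - 16*v + 80) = (v - 4)*(v + 1)*(v^2 - v - 20) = (v - 5)*(v - 4)*(v + 1)*(v + 4)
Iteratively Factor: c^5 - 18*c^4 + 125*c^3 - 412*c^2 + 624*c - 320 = (c - 5)*(c^4 - 13*c^3 + 60*c^2 - 112*c + 64) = (c - 5)*(c - 1)*(c^3 - 12*c^2 + 48*c - 64) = (c - 5)*(c - 4)*(c - 1)*(c^2 - 8*c + 16) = (c - 5)*(c - 4)^2*(c - 1)*(c - 4)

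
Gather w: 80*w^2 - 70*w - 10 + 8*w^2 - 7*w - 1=88*w^2 - 77*w - 11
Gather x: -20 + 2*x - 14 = 2*x - 34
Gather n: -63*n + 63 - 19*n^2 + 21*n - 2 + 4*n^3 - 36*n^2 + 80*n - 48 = 4*n^3 - 55*n^2 + 38*n + 13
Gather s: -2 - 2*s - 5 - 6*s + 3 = -8*s - 4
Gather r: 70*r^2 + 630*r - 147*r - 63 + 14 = 70*r^2 + 483*r - 49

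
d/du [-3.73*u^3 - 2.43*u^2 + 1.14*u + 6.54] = -11.19*u^2 - 4.86*u + 1.14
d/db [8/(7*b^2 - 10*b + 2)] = 16*(5 - 7*b)/(7*b^2 - 10*b + 2)^2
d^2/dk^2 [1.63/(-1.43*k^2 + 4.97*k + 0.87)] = (-6.666374*k^2 + 23.169146*k + 1.63*(2.86*k - 4.97)*(5.72*k - 9.94) + 4.055766)/(-1.43*k^2 + 4.97*k + 0.87)^3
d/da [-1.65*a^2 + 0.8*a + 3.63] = 0.8 - 3.3*a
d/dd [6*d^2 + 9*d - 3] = 12*d + 9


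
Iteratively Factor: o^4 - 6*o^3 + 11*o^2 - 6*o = (o - 3)*(o^3 - 3*o^2 + 2*o) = (o - 3)*(o - 2)*(o^2 - o) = (o - 3)*(o - 2)*(o - 1)*(o)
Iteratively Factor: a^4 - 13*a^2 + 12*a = (a - 3)*(a^3 + 3*a^2 - 4*a) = (a - 3)*(a + 4)*(a^2 - a) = (a - 3)*(a - 1)*(a + 4)*(a)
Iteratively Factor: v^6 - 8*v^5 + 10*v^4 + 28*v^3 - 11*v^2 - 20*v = (v - 5)*(v^5 - 3*v^4 - 5*v^3 + 3*v^2 + 4*v) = (v - 5)*(v - 1)*(v^4 - 2*v^3 - 7*v^2 - 4*v) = v*(v - 5)*(v - 1)*(v^3 - 2*v^2 - 7*v - 4) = v*(v - 5)*(v - 4)*(v - 1)*(v^2 + 2*v + 1) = v*(v - 5)*(v - 4)*(v - 1)*(v + 1)*(v + 1)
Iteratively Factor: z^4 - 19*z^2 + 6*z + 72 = (z + 2)*(z^3 - 2*z^2 - 15*z + 36) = (z - 3)*(z + 2)*(z^2 + z - 12) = (z - 3)^2*(z + 2)*(z + 4)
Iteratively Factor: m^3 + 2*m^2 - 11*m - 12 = (m + 4)*(m^2 - 2*m - 3) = (m - 3)*(m + 4)*(m + 1)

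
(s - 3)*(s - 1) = s^2 - 4*s + 3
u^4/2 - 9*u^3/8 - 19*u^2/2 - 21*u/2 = u*(u/2 + 1)*(u - 6)*(u + 7/4)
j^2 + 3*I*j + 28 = (j - 4*I)*(j + 7*I)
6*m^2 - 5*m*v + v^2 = (-3*m + v)*(-2*m + v)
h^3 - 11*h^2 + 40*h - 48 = (h - 4)^2*(h - 3)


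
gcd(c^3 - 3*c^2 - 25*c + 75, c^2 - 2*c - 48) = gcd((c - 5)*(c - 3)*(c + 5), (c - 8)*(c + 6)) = 1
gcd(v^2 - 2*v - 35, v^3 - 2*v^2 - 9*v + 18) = 1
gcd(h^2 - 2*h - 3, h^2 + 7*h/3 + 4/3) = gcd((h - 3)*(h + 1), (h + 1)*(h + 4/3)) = h + 1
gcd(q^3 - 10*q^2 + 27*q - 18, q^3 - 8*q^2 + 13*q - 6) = q^2 - 7*q + 6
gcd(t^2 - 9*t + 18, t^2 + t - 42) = t - 6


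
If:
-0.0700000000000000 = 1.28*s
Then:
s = -0.05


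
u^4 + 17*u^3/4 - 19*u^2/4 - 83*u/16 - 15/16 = (u - 3/2)*(u + 1/4)*(u + 1/2)*(u + 5)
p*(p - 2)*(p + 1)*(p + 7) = p^4 + 6*p^3 - 9*p^2 - 14*p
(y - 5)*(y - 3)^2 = y^3 - 11*y^2 + 39*y - 45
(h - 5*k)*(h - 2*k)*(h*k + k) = h^3*k - 7*h^2*k^2 + h^2*k + 10*h*k^3 - 7*h*k^2 + 10*k^3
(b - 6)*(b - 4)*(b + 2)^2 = b^4 - 6*b^3 - 12*b^2 + 56*b + 96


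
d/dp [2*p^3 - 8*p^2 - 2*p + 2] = 6*p^2 - 16*p - 2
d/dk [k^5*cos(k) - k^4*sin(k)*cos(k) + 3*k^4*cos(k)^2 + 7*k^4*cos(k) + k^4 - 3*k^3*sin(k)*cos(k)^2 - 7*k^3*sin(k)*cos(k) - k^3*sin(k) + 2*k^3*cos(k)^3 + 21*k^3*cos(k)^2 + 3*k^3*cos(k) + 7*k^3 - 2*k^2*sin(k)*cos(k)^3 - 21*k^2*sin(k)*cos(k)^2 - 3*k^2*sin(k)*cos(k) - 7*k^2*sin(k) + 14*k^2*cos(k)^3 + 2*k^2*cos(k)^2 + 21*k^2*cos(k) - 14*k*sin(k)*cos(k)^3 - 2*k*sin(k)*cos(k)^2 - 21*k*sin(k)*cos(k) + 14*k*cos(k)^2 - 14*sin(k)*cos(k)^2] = -k^5*sin(k) - 7*k^4*sin(k) - 3*k^4*sin(2*k) + 5*k^4*cos(k) - k^4*cos(2*k) - 9*k^3*sin(k)/2 - 23*k^3*sin(2*k) - 3*k^3*sin(3*k)/2 + 105*k^3*cos(k)/4 - k^3*cos(2*k) - 9*k^3*cos(3*k)/4 + 10*k^3 - 147*k^2*sin(k)/4 - 25*k^2*sin(2*k)/2 - 51*k^2*sin(3*k)/4 + 5*k^2*cos(k)/4 - 2*k^2*cos(2*k)^2 + 55*k^2*cos(2*k)/2 - 57*k^2*cos(3*k)/4 + 107*k^2/2 - 49*k*sin(k)/2 - 18*k*sin(2*k) - 21*k*sin(3*k)/2 - k*sin(4*k)/2 + 125*k*cos(k)/2 - 14*k*cos(2*k)^2 - 26*k*cos(2*k) + 11*k*cos(3*k)/2 + 9*k - sin(k)/2 - 14*sin(2*k) - sin(3*k)/2 - 7*sin(4*k)/4 - 7*cos(k)/2 + 7*cos(2*k) - 21*cos(3*k)/2 + 7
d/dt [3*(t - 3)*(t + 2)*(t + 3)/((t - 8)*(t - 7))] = 3*(t^4 - 30*t^3 + 147*t^2 + 260*t - 774)/(t^4 - 30*t^3 + 337*t^2 - 1680*t + 3136)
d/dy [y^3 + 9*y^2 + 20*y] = 3*y^2 + 18*y + 20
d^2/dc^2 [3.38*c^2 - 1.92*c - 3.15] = 6.76000000000000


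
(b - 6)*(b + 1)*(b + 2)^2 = b^4 - b^3 - 22*b^2 - 44*b - 24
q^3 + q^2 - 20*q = q*(q - 4)*(q + 5)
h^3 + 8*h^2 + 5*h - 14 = (h - 1)*(h + 2)*(h + 7)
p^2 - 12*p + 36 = (p - 6)^2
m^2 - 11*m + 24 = (m - 8)*(m - 3)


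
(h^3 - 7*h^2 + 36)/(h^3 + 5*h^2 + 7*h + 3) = (h^3 - 7*h^2 + 36)/(h^3 + 5*h^2 + 7*h + 3)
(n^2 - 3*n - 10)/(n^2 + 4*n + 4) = (n - 5)/(n + 2)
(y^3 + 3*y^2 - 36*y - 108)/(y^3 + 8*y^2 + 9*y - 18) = (y - 6)/(y - 1)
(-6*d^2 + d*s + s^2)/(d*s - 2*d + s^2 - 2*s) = (-6*d^2 + d*s + s^2)/(d*s - 2*d + s^2 - 2*s)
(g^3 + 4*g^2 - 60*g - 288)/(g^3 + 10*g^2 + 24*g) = (g^2 - 2*g - 48)/(g*(g + 4))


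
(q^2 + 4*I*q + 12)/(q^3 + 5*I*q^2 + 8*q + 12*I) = 1/(q + I)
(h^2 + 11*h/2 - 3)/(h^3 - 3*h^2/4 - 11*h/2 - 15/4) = 2*(-2*h^2 - 11*h + 6)/(-4*h^3 + 3*h^2 + 22*h + 15)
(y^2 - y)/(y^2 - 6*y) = (y - 1)/(y - 6)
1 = 1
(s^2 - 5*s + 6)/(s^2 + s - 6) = (s - 3)/(s + 3)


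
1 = 1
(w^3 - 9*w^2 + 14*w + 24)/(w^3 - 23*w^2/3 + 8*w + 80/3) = 3*(w^2 - 5*w - 6)/(3*w^2 - 11*w - 20)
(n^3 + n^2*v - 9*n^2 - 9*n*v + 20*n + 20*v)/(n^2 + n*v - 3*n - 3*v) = (n^2 - 9*n + 20)/(n - 3)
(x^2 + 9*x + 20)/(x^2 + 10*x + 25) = (x + 4)/(x + 5)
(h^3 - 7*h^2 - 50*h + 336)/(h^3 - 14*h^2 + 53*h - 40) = (h^2 + h - 42)/(h^2 - 6*h + 5)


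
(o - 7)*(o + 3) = o^2 - 4*o - 21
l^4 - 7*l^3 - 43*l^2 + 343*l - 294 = (l - 7)*(l - 6)*(l - 1)*(l + 7)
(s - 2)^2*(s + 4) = s^3 - 12*s + 16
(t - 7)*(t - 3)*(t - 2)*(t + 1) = t^4 - 11*t^3 + 29*t^2 - t - 42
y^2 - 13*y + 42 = (y - 7)*(y - 6)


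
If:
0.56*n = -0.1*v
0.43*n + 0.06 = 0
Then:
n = -0.14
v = 0.78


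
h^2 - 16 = (h - 4)*(h + 4)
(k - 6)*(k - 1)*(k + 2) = k^3 - 5*k^2 - 8*k + 12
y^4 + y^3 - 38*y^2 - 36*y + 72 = (y - 6)*(y - 1)*(y + 2)*(y + 6)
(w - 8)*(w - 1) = w^2 - 9*w + 8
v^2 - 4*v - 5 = (v - 5)*(v + 1)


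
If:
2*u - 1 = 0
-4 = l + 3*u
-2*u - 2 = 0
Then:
No Solution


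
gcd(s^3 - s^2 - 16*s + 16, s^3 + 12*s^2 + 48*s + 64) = s + 4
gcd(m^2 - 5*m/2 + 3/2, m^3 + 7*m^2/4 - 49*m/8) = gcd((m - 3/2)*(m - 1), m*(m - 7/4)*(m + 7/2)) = 1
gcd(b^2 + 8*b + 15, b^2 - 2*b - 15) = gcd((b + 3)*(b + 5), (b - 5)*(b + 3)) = b + 3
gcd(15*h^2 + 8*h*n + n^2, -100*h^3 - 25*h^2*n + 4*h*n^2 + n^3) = 5*h + n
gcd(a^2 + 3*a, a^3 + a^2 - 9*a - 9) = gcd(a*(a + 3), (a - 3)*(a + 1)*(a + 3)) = a + 3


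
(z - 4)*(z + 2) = z^2 - 2*z - 8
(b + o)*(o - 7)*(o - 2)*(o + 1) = b*o^3 - 8*b*o^2 + 5*b*o + 14*b + o^4 - 8*o^3 + 5*o^2 + 14*o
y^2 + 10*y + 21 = (y + 3)*(y + 7)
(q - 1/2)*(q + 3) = q^2 + 5*q/2 - 3/2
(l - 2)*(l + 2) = l^2 - 4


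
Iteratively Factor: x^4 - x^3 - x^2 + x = (x - 1)*(x^3 - x) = (x - 1)^2*(x^2 + x) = (x - 1)^2*(x + 1)*(x)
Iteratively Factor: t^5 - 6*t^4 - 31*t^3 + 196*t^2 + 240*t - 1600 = (t - 5)*(t^4 - t^3 - 36*t^2 + 16*t + 320) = (t - 5)*(t - 4)*(t^3 + 3*t^2 - 24*t - 80) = (t - 5)^2*(t - 4)*(t^2 + 8*t + 16) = (t - 5)^2*(t - 4)*(t + 4)*(t + 4)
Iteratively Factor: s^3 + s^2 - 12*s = (s + 4)*(s^2 - 3*s) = (s - 3)*(s + 4)*(s)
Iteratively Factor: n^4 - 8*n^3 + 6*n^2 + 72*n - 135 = (n - 5)*(n^3 - 3*n^2 - 9*n + 27) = (n - 5)*(n - 3)*(n^2 - 9) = (n - 5)*(n - 3)*(n + 3)*(n - 3)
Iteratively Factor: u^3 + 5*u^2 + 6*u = (u + 3)*(u^2 + 2*u) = (u + 2)*(u + 3)*(u)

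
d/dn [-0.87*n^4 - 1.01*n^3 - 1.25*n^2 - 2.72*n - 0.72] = -3.48*n^3 - 3.03*n^2 - 2.5*n - 2.72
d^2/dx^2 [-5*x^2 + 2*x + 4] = -10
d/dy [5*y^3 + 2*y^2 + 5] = y*(15*y + 4)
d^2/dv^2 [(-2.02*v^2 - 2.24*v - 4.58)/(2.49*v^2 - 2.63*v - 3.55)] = (1.4210854715202e-14*v^4 - 54.233196*v^3 - 277.513488*v^2 + 61.155396*v - 153.415204)/(15.438249*v^6 - 48.918789*v^5 - 14.361822*v^4 + 121.295863*v^3 + 20.47569*v^2 - 99.433725*v - 44.738875)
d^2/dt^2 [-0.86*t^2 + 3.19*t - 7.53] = -1.72000000000000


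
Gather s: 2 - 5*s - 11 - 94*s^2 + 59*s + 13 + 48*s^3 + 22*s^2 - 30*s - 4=48*s^3 - 72*s^2 + 24*s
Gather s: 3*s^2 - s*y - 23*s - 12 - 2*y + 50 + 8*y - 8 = 3*s^2 + s*(-y - 23) + 6*y + 30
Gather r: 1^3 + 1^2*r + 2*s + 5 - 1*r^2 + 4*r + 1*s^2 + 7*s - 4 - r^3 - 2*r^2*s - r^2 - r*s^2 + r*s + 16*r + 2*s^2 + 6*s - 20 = -r^3 + r^2*(-2*s - 2) + r*(-s^2 + s + 21) + 3*s^2 + 15*s - 18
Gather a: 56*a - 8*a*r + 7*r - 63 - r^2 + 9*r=a*(56 - 8*r) - r^2 + 16*r - 63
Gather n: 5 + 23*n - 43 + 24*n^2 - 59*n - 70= 24*n^2 - 36*n - 108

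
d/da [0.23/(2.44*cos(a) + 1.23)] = 0.5612*sin(a)/(2.44*cos(a) + 1.23)^2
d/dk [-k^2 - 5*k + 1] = -2*k - 5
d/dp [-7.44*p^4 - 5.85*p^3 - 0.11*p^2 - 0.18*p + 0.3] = -29.76*p^3 - 17.55*p^2 - 0.22*p - 0.18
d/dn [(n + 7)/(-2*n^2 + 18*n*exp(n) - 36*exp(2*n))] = (-n^2 + 9*n*exp(n) - (n + 7)*(9*n*exp(n) - 2*n - 36*exp(2*n) + 9*exp(n)) - 18*exp(2*n))/(2*(n^2 - 9*n*exp(n) + 18*exp(2*n))^2)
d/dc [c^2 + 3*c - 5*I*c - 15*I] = 2*c + 3 - 5*I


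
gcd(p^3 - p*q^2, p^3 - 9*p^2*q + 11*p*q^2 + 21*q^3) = p + q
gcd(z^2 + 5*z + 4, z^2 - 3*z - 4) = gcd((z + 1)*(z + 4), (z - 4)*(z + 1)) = z + 1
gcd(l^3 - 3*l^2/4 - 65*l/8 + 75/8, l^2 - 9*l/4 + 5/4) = l - 5/4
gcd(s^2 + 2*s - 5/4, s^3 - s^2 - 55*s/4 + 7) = s - 1/2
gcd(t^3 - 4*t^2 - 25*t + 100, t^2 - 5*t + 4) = t - 4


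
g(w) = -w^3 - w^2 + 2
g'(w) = -3*w^2 - 2*w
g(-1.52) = 3.20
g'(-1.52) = -3.89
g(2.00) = -10.00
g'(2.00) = -16.00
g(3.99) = -77.44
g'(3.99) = -55.74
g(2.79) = -27.50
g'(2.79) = -28.93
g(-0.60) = 1.86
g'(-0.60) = 0.12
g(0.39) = 1.79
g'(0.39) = -1.24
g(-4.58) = 77.10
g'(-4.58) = -53.77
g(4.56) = -113.61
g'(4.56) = -71.50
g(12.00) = -1870.00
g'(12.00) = -456.00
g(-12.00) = 1586.00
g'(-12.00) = -408.00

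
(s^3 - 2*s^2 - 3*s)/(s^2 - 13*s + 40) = s*(s^2 - 2*s - 3)/(s^2 - 13*s + 40)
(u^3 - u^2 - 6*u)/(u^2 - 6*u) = (u^2 - u - 6)/(u - 6)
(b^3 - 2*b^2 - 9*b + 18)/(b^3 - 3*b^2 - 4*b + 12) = (b + 3)/(b + 2)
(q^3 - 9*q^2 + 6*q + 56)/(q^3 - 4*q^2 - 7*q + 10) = (q^2 - 11*q + 28)/(q^2 - 6*q + 5)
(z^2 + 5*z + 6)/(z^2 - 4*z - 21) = (z + 2)/(z - 7)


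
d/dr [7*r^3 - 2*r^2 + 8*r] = 21*r^2 - 4*r + 8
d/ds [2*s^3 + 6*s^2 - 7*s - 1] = 6*s^2 + 12*s - 7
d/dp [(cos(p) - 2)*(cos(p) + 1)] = sin(p) - sin(2*p)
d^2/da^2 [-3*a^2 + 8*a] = -6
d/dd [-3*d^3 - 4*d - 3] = -9*d^2 - 4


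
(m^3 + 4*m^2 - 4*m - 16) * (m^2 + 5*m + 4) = m^5 + 9*m^4 + 20*m^3 - 20*m^2 - 96*m - 64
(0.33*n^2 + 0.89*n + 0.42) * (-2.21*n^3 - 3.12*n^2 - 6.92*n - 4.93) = -0.7293*n^5 - 2.9965*n^4 - 5.9886*n^3 - 9.0961*n^2 - 7.2941*n - 2.0706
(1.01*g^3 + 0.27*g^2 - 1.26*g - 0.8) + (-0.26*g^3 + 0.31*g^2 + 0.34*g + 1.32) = 0.75*g^3 + 0.58*g^2 - 0.92*g + 0.52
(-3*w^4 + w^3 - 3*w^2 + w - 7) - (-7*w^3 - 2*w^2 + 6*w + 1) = -3*w^4 + 8*w^3 - w^2 - 5*w - 8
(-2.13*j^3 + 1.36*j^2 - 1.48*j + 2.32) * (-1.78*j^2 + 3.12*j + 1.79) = 3.7914*j^5 - 9.0664*j^4 + 3.0649*j^3 - 6.3128*j^2 + 4.5892*j + 4.1528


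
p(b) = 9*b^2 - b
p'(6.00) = 107.00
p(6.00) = 318.00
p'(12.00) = 215.00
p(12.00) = 1284.00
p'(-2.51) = -46.18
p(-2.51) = 59.21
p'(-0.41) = -8.38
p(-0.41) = 1.92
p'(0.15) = 1.70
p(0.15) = 0.05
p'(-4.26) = -77.68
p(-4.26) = 167.59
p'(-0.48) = -9.64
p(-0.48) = 2.55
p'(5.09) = 90.62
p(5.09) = 228.08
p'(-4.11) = -74.98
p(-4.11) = 156.14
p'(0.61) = 9.98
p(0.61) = 2.74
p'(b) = 18*b - 1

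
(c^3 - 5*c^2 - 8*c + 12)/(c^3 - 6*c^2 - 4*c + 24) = (c - 1)/(c - 2)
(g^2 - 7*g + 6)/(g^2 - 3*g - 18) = (g - 1)/(g + 3)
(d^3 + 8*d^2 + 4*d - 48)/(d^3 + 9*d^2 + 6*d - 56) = (d + 6)/(d + 7)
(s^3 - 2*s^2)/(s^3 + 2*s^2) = (s - 2)/(s + 2)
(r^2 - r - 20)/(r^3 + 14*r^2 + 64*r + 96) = (r - 5)/(r^2 + 10*r + 24)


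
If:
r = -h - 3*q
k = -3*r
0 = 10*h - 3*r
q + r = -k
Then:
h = 0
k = 0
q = 0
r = 0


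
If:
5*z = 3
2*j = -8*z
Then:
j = -12/5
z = 3/5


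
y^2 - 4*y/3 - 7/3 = (y - 7/3)*(y + 1)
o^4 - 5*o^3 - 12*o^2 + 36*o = o*(o - 6)*(o - 2)*(o + 3)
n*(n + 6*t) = n^2 + 6*n*t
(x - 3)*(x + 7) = x^2 + 4*x - 21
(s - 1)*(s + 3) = s^2 + 2*s - 3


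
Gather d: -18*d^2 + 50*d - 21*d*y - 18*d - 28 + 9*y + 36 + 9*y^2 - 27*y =-18*d^2 + d*(32 - 21*y) + 9*y^2 - 18*y + 8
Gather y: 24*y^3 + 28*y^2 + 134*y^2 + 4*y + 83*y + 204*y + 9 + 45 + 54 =24*y^3 + 162*y^2 + 291*y + 108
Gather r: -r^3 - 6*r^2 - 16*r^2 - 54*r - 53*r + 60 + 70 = -r^3 - 22*r^2 - 107*r + 130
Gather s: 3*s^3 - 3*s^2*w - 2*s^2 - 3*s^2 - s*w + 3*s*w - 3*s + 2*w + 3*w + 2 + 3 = 3*s^3 + s^2*(-3*w - 5) + s*(2*w - 3) + 5*w + 5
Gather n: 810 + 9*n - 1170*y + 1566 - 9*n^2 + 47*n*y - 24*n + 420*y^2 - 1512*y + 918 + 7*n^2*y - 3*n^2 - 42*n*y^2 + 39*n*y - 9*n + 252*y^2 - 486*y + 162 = n^2*(7*y - 12) + n*(-42*y^2 + 86*y - 24) + 672*y^2 - 3168*y + 3456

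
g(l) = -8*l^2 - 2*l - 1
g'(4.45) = -73.20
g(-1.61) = -18.52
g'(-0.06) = -1.04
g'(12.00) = -194.00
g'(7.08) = -115.28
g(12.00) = -1177.00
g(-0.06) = -0.91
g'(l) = -16*l - 2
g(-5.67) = -246.85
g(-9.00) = -631.00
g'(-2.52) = 38.32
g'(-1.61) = 23.76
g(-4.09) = -126.64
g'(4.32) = -71.12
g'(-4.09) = 63.44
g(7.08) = -416.17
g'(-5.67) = 88.72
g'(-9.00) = 142.00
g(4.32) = -158.94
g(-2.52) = -46.76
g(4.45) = -168.32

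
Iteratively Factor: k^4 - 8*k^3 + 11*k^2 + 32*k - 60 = (k - 2)*(k^3 - 6*k^2 - k + 30) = (k - 5)*(k - 2)*(k^2 - k - 6) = (k - 5)*(k - 2)*(k + 2)*(k - 3)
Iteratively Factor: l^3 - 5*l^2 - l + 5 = (l - 5)*(l^2 - 1) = (l - 5)*(l - 1)*(l + 1)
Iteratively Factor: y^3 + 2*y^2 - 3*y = (y)*(y^2 + 2*y - 3) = y*(y - 1)*(y + 3)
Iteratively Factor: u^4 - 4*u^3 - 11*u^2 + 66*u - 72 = (u + 4)*(u^3 - 8*u^2 + 21*u - 18) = (u - 2)*(u + 4)*(u^2 - 6*u + 9) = (u - 3)*(u - 2)*(u + 4)*(u - 3)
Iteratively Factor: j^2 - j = (j - 1)*(j)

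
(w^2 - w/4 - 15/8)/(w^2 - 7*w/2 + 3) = (w + 5/4)/(w - 2)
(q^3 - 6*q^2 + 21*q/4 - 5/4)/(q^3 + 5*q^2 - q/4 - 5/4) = (2*q^2 - 11*q + 5)/(2*q^2 + 11*q + 5)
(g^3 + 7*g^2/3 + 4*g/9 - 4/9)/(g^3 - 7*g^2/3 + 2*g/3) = (3*g^2 + 8*g + 4)/(3*g*(g - 2))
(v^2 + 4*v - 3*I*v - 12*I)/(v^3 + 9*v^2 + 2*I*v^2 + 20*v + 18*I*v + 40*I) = (v - 3*I)/(v^2 + v*(5 + 2*I) + 10*I)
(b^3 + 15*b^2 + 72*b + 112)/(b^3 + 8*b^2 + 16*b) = (b + 7)/b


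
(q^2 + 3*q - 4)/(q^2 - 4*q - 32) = (q - 1)/(q - 8)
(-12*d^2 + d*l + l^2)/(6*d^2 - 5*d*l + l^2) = (-4*d - l)/(2*d - l)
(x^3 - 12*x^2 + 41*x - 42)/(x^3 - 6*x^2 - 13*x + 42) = (x - 3)/(x + 3)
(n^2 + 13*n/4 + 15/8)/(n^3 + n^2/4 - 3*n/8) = (2*n + 5)/(n*(2*n - 1))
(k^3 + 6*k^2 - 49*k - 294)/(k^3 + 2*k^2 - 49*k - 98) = (k + 6)/(k + 2)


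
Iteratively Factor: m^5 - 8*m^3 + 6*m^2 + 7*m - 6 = (m - 1)*(m^4 + m^3 - 7*m^2 - m + 6) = (m - 1)^2*(m^3 + 2*m^2 - 5*m - 6) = (m - 1)^2*(m + 3)*(m^2 - m - 2) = (m - 1)^2*(m + 1)*(m + 3)*(m - 2)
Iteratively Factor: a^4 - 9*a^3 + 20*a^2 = (a - 5)*(a^3 - 4*a^2) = a*(a - 5)*(a^2 - 4*a) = a^2*(a - 5)*(a - 4)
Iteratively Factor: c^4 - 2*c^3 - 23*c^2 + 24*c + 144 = (c - 4)*(c^3 + 2*c^2 - 15*c - 36) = (c - 4)*(c + 3)*(c^2 - c - 12) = (c - 4)*(c + 3)^2*(c - 4)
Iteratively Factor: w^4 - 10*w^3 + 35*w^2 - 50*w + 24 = (w - 2)*(w^3 - 8*w^2 + 19*w - 12) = (w - 4)*(w - 2)*(w^2 - 4*w + 3) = (w - 4)*(w - 3)*(w - 2)*(w - 1)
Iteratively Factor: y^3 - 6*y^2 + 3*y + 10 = (y - 5)*(y^2 - y - 2) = (y - 5)*(y - 2)*(y + 1)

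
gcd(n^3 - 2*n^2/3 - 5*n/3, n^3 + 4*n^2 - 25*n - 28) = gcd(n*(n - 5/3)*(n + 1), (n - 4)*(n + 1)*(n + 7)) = n + 1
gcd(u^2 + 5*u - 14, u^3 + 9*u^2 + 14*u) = u + 7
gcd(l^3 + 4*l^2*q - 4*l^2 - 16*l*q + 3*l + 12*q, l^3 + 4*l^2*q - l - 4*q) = l^2 + 4*l*q - l - 4*q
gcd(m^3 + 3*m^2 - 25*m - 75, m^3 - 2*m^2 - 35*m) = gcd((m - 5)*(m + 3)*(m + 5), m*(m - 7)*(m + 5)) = m + 5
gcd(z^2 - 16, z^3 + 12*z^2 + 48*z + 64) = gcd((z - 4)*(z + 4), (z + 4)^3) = z + 4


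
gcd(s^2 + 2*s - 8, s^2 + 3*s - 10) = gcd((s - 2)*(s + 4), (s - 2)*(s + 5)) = s - 2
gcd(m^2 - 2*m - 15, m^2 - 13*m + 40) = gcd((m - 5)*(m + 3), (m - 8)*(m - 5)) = m - 5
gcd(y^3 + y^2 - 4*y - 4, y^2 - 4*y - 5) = y + 1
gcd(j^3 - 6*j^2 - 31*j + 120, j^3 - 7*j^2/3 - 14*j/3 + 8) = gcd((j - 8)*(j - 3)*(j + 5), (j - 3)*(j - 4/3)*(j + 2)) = j - 3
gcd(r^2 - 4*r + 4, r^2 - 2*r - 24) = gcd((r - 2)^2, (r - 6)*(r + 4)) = 1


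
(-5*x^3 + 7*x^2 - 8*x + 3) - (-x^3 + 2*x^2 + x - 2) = -4*x^3 + 5*x^2 - 9*x + 5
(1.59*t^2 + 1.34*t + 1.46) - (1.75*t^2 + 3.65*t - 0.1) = -0.16*t^2 - 2.31*t + 1.56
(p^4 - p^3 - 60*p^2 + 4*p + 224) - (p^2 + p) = p^4 - p^3 - 61*p^2 + 3*p + 224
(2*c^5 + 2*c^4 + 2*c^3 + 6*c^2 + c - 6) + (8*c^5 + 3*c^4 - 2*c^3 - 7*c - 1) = 10*c^5 + 5*c^4 + 6*c^2 - 6*c - 7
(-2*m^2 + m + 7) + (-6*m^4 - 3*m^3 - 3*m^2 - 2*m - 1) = -6*m^4 - 3*m^3 - 5*m^2 - m + 6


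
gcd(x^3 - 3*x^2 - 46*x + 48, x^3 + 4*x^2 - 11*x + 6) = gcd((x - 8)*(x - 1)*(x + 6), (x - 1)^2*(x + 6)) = x^2 + 5*x - 6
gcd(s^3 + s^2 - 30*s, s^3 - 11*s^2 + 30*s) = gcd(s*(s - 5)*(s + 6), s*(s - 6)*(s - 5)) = s^2 - 5*s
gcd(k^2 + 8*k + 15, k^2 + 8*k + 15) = k^2 + 8*k + 15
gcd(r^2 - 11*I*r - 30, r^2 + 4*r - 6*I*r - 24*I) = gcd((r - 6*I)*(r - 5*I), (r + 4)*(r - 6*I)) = r - 6*I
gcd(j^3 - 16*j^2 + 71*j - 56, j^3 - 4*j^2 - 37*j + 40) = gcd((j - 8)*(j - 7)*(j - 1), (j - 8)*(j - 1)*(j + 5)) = j^2 - 9*j + 8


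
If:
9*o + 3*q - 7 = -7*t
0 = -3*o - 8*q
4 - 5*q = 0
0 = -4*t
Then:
No Solution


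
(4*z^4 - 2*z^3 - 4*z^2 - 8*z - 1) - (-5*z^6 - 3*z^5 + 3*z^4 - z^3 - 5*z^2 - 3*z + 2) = 5*z^6 + 3*z^5 + z^4 - z^3 + z^2 - 5*z - 3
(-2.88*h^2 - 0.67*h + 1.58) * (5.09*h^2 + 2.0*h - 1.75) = -14.6592*h^4 - 9.1703*h^3 + 11.7422*h^2 + 4.3325*h - 2.765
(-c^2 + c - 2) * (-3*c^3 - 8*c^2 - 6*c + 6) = 3*c^5 + 5*c^4 + 4*c^3 + 4*c^2 + 18*c - 12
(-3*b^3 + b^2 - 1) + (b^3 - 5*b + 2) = -2*b^3 + b^2 - 5*b + 1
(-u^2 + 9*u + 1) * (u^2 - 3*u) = -u^4 + 12*u^3 - 26*u^2 - 3*u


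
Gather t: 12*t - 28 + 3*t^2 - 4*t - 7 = 3*t^2 + 8*t - 35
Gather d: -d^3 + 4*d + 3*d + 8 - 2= -d^3 + 7*d + 6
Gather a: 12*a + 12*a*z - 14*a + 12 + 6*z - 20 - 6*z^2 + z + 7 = a*(12*z - 2) - 6*z^2 + 7*z - 1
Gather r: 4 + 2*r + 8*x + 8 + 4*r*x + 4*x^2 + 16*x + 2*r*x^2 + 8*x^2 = r*(2*x^2 + 4*x + 2) + 12*x^2 + 24*x + 12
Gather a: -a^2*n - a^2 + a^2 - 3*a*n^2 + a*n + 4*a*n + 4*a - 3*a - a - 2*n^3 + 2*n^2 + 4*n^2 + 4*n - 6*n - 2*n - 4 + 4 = -a^2*n + a*(-3*n^2 + 5*n) - 2*n^3 + 6*n^2 - 4*n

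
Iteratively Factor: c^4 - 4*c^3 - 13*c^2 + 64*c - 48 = (c - 3)*(c^3 - c^2 - 16*c + 16) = (c - 3)*(c + 4)*(c^2 - 5*c + 4) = (c - 4)*(c - 3)*(c + 4)*(c - 1)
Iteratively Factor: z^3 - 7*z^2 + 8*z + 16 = (z - 4)*(z^2 - 3*z - 4) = (z - 4)*(z + 1)*(z - 4)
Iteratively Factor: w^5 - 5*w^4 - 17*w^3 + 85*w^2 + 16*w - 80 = (w + 4)*(w^4 - 9*w^3 + 19*w^2 + 9*w - 20) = (w + 1)*(w + 4)*(w^3 - 10*w^2 + 29*w - 20) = (w - 4)*(w + 1)*(w + 4)*(w^2 - 6*w + 5) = (w - 5)*(w - 4)*(w + 1)*(w + 4)*(w - 1)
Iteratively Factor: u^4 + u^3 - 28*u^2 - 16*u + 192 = (u + 4)*(u^3 - 3*u^2 - 16*u + 48) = (u - 4)*(u + 4)*(u^2 + u - 12) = (u - 4)*(u + 4)^2*(u - 3)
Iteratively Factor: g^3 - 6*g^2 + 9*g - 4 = (g - 1)*(g^2 - 5*g + 4) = (g - 4)*(g - 1)*(g - 1)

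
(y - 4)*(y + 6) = y^2 + 2*y - 24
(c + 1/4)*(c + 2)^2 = c^3 + 17*c^2/4 + 5*c + 1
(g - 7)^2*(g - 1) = g^3 - 15*g^2 + 63*g - 49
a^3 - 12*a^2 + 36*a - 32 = (a - 8)*(a - 2)^2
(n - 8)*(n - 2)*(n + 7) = n^3 - 3*n^2 - 54*n + 112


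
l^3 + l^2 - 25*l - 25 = (l - 5)*(l + 1)*(l + 5)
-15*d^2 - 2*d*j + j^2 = (-5*d + j)*(3*d + j)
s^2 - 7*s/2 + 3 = (s - 2)*(s - 3/2)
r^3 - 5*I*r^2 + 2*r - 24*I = (r - 4*I)*(r - 3*I)*(r + 2*I)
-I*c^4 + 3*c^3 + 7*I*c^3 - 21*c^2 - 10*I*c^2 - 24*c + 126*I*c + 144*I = (c - 8)*(c - 3*I)*(c + 6*I)*(-I*c - I)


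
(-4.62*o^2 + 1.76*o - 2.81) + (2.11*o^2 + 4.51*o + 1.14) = -2.51*o^2 + 6.27*o - 1.67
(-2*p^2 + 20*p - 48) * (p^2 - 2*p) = -2*p^4 + 24*p^3 - 88*p^2 + 96*p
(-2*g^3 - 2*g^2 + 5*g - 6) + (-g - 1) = -2*g^3 - 2*g^2 + 4*g - 7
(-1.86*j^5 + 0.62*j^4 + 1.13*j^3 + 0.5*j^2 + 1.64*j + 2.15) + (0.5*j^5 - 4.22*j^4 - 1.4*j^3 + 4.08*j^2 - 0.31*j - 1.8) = -1.36*j^5 - 3.6*j^4 - 0.27*j^3 + 4.58*j^2 + 1.33*j + 0.35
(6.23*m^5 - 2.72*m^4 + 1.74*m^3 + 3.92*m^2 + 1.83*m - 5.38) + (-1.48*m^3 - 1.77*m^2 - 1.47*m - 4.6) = 6.23*m^5 - 2.72*m^4 + 0.26*m^3 + 2.15*m^2 + 0.36*m - 9.98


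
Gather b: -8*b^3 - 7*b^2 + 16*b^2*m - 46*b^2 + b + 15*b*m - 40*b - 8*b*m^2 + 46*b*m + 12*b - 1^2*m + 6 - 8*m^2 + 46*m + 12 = -8*b^3 + b^2*(16*m - 53) + b*(-8*m^2 + 61*m - 27) - 8*m^2 + 45*m + 18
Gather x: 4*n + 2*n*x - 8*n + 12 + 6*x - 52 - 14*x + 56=-4*n + x*(2*n - 8) + 16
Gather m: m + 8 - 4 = m + 4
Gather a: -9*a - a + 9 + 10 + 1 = 20 - 10*a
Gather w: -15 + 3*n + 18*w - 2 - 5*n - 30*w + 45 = -2*n - 12*w + 28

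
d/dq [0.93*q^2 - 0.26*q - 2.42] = 1.86*q - 0.26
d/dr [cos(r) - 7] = -sin(r)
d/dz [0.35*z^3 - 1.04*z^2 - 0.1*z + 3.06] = 1.05*z^2 - 2.08*z - 0.1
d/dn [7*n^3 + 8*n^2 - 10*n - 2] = 21*n^2 + 16*n - 10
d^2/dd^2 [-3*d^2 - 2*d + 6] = -6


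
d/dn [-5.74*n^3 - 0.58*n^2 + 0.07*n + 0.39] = -17.22*n^2 - 1.16*n + 0.07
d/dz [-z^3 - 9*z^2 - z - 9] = -3*z^2 - 18*z - 1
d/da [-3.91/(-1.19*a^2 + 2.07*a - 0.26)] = (8.0937 - 9.3058*a)/(1.19*a^2 - 2.07*a + 0.26)^2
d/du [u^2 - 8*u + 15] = 2*u - 8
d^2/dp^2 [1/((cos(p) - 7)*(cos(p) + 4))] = (-4*sin(p)^4 + 123*sin(p)^2 + 291*cos(p)/4 + 9*cos(3*p)/4 - 45)/((cos(p) - 7)^3*(cos(p) + 4)^3)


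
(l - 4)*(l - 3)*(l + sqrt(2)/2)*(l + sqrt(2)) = l^4 - 7*l^3 + 3*sqrt(2)*l^3/2 - 21*sqrt(2)*l^2/2 + 13*l^2 - 7*l + 18*sqrt(2)*l + 12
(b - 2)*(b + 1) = b^2 - b - 2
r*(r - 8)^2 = r^3 - 16*r^2 + 64*r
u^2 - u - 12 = (u - 4)*(u + 3)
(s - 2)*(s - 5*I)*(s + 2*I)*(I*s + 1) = I*s^4 + 4*s^3 - 2*I*s^3 - 8*s^2 + 7*I*s^2 + 10*s - 14*I*s - 20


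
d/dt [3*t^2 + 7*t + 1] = 6*t + 7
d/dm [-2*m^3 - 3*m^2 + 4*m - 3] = -6*m^2 - 6*m + 4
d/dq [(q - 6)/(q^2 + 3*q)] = (-q^2 + 12*q + 18)/(q^2*(q^2 + 6*q + 9))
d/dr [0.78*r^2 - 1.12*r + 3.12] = 1.56*r - 1.12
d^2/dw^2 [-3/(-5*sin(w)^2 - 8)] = 30*(-10*sin(w)^4 + 31*sin(w)^2 - 8)/(5*sin(w)^2 + 8)^3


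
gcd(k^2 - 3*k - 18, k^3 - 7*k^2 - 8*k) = 1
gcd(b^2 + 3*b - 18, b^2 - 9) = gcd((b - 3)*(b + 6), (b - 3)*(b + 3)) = b - 3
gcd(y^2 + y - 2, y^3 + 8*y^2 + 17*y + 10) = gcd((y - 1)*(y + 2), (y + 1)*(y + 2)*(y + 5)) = y + 2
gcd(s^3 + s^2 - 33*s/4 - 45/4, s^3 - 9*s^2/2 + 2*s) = 1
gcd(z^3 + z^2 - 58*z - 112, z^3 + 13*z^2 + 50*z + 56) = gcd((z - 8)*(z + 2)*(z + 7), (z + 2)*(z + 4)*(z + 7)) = z^2 + 9*z + 14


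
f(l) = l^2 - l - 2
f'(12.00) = 23.00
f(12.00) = 130.00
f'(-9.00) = -19.00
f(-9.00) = 88.00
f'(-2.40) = -5.80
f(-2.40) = 6.16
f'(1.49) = 1.98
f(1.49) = -1.27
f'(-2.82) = -6.64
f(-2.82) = 8.77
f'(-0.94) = -2.88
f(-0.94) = -0.18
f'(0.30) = -0.40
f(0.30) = -2.21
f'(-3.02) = -7.04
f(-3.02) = 10.14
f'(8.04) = 15.08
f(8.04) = 54.60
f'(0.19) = -0.62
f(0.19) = -2.15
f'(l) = 2*l - 1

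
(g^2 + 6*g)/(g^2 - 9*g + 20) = g*(g + 6)/(g^2 - 9*g + 20)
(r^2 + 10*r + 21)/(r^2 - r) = (r^2 + 10*r + 21)/(r*(r - 1))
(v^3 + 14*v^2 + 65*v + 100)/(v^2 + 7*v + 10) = (v^2 + 9*v + 20)/(v + 2)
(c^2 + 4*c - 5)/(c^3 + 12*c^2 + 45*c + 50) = (c - 1)/(c^2 + 7*c + 10)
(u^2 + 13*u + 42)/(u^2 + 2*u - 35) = (u + 6)/(u - 5)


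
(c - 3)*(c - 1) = c^2 - 4*c + 3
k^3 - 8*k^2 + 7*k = k*(k - 7)*(k - 1)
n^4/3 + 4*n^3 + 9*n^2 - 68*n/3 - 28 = (n/3 + 1/3)*(n - 2)*(n + 6)*(n + 7)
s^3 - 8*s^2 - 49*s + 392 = (s - 8)*(s - 7)*(s + 7)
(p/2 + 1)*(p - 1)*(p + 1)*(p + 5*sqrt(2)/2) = p^4/2 + p^3 + 5*sqrt(2)*p^3/4 - p^2/2 + 5*sqrt(2)*p^2/2 - 5*sqrt(2)*p/4 - p - 5*sqrt(2)/2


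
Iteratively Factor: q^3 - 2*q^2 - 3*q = (q - 3)*(q^2 + q) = (q - 3)*(q + 1)*(q)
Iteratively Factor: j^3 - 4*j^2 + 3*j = (j)*(j^2 - 4*j + 3) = j*(j - 1)*(j - 3)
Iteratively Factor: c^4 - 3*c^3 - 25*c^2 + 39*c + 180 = (c + 3)*(c^3 - 6*c^2 - 7*c + 60) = (c - 5)*(c + 3)*(c^2 - c - 12) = (c - 5)*(c - 4)*(c + 3)*(c + 3)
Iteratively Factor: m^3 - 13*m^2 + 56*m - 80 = (m - 4)*(m^2 - 9*m + 20) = (m - 4)^2*(m - 5)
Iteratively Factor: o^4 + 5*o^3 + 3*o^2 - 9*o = (o - 1)*(o^3 + 6*o^2 + 9*o) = (o - 1)*(o + 3)*(o^2 + 3*o) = (o - 1)*(o + 3)^2*(o)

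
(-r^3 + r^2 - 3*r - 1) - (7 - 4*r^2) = -r^3 + 5*r^2 - 3*r - 8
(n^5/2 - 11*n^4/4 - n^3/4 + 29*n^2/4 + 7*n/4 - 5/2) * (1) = n^5/2 - 11*n^4/4 - n^3/4 + 29*n^2/4 + 7*n/4 - 5/2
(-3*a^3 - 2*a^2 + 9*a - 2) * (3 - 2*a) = 6*a^4 - 5*a^3 - 24*a^2 + 31*a - 6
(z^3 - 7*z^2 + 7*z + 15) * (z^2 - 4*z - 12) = z^5 - 11*z^4 + 23*z^3 + 71*z^2 - 144*z - 180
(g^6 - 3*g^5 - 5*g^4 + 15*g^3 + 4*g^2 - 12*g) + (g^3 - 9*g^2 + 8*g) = g^6 - 3*g^5 - 5*g^4 + 16*g^3 - 5*g^2 - 4*g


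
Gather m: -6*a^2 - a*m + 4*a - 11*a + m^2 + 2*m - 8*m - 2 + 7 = -6*a^2 - 7*a + m^2 + m*(-a - 6) + 5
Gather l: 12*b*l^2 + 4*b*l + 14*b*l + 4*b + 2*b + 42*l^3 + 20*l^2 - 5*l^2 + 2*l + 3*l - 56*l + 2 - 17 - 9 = 6*b + 42*l^3 + l^2*(12*b + 15) + l*(18*b - 51) - 24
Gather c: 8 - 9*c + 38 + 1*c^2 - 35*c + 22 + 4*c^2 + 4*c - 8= 5*c^2 - 40*c + 60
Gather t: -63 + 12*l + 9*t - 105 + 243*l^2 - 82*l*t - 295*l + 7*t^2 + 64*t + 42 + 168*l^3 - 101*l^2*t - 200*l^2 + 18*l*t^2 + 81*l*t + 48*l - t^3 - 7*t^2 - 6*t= 168*l^3 + 43*l^2 + 18*l*t^2 - 235*l - t^3 + t*(-101*l^2 - l + 67) - 126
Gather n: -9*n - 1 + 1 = -9*n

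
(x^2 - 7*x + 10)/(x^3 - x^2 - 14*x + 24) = (x - 5)/(x^2 + x - 12)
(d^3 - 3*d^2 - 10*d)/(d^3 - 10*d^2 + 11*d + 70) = d/(d - 7)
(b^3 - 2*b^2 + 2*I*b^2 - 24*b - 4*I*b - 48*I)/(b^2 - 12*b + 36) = (b^2 + 2*b*(2 + I) + 8*I)/(b - 6)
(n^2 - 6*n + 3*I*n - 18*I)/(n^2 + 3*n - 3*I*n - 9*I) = (n^2 + 3*n*(-2 + I) - 18*I)/(n^2 + 3*n*(1 - I) - 9*I)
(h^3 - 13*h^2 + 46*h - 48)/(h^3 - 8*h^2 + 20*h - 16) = (h^2 - 11*h + 24)/(h^2 - 6*h + 8)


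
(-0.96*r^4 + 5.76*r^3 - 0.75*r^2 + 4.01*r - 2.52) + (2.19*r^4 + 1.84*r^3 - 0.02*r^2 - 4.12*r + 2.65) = 1.23*r^4 + 7.6*r^3 - 0.77*r^2 - 0.11*r + 0.13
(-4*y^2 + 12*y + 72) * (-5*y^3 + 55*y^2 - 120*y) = 20*y^5 - 280*y^4 + 780*y^3 + 2520*y^2 - 8640*y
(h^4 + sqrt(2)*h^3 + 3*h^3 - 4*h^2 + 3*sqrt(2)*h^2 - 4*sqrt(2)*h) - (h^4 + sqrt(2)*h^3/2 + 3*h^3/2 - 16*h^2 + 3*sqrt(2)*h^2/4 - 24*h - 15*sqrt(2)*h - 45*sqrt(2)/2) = sqrt(2)*h^3/2 + 3*h^3/2 + 9*sqrt(2)*h^2/4 + 12*h^2 + 11*sqrt(2)*h + 24*h + 45*sqrt(2)/2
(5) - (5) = 0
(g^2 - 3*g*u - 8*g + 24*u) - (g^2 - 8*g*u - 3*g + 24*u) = 5*g*u - 5*g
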